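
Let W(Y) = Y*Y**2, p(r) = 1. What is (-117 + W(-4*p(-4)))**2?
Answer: 32761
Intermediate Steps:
W(Y) = Y**3
(-117 + W(-4*p(-4)))**2 = (-117 + (-4*1)**3)**2 = (-117 + (-4)**3)**2 = (-117 - 64)**2 = (-181)**2 = 32761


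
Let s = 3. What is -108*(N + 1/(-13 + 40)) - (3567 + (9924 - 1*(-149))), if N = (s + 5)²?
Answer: -20556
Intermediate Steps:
N = 64 (N = (3 + 5)² = 8² = 64)
-108*(N + 1/(-13 + 40)) - (3567 + (9924 - 1*(-149))) = -108*(64 + 1/(-13 + 40)) - (3567 + (9924 - 1*(-149))) = -108*(64 + 1/27) - (3567 + (9924 + 149)) = -108*(64 + 1/27) - (3567 + 10073) = -108*1729/27 - 1*13640 = -6916 - 13640 = -20556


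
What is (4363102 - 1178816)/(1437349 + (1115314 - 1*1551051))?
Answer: 1592143/500806 ≈ 3.1792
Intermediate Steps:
(4363102 - 1178816)/(1437349 + (1115314 - 1*1551051)) = 3184286/(1437349 + (1115314 - 1551051)) = 3184286/(1437349 - 435737) = 3184286/1001612 = 3184286*(1/1001612) = 1592143/500806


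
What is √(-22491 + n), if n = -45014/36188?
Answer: I*√7363799516134/18094 ≈ 149.97*I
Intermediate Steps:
n = -22507/18094 (n = -45014*1/36188 = -22507/18094 ≈ -1.2439)
√(-22491 + n) = √(-22491 - 22507/18094) = √(-406974661/18094) = I*√7363799516134/18094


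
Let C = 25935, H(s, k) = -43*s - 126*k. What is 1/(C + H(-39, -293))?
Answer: 1/64530 ≈ 1.5497e-5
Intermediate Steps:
H(s, k) = -126*k - 43*s
1/(C + H(-39, -293)) = 1/(25935 + (-126*(-293) - 43*(-39))) = 1/(25935 + (36918 + 1677)) = 1/(25935 + 38595) = 1/64530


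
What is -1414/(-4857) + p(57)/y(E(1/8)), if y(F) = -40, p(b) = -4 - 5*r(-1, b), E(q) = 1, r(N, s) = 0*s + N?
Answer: 51703/194280 ≈ 0.26613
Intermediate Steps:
r(N, s) = N (r(N, s) = 0 + N = N)
p(b) = 1 (p(b) = -4 - 5*(-1) = -4 + 5 = 1)
-1414/(-4857) + p(57)/y(E(1/8)) = -1414/(-4857) + 1/(-40) = -1414*(-1/4857) + 1*(-1/40) = 1414/4857 - 1/40 = 51703/194280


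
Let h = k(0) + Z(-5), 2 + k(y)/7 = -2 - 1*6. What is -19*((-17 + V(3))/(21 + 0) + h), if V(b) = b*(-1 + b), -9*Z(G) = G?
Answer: 83752/63 ≈ 1329.4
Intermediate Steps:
k(y) = -70 (k(y) = -14 + 7*(-2 - 1*6) = -14 + 7*(-2 - 6) = -14 + 7*(-8) = -14 - 56 = -70)
Z(G) = -G/9
h = -625/9 (h = -70 - ⅑*(-5) = -70 + 5/9 = -625/9 ≈ -69.444)
-19*((-17 + V(3))/(21 + 0) + h) = -19*((-17 + 3*(-1 + 3))/(21 + 0) - 625/9) = -19*((-17 + 3*2)/21 - 625/9) = -19*((-17 + 6)*(1/21) - 625/9) = -19*(-11*1/21 - 625/9) = -19*(-11/21 - 625/9) = -19*(-4408/63) = 83752/63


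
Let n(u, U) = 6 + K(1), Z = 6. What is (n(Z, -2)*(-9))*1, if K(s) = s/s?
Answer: -63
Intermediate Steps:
K(s) = 1
n(u, U) = 7 (n(u, U) = 6 + 1 = 7)
(n(Z, -2)*(-9))*1 = (7*(-9))*1 = -63*1 = -63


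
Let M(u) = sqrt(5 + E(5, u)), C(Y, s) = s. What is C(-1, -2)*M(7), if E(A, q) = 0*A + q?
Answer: -4*sqrt(3) ≈ -6.9282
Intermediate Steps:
E(A, q) = q (E(A, q) = 0 + q = q)
M(u) = sqrt(5 + u)
C(-1, -2)*M(7) = -2*sqrt(5 + 7) = -4*sqrt(3)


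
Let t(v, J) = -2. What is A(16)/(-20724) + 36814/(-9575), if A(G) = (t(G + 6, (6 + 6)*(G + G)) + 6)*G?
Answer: -190886534/49608075 ≈ -3.8479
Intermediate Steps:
A(G) = 4*G (A(G) = (-2 + 6)*G = 4*G)
A(16)/(-20724) + 36814/(-9575) = (4*16)/(-20724) + 36814/(-9575) = 64*(-1/20724) + 36814*(-1/9575) = -16/5181 - 36814/9575 = -190886534/49608075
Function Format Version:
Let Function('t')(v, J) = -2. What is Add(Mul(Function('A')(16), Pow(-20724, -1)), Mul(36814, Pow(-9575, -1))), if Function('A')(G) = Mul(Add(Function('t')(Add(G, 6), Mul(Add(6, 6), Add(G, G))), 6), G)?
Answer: Rational(-190886534, 49608075) ≈ -3.8479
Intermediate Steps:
Function('A')(G) = Mul(4, G) (Function('A')(G) = Mul(Add(-2, 6), G) = Mul(4, G))
Add(Mul(Function('A')(16), Pow(-20724, -1)), Mul(36814, Pow(-9575, -1))) = Add(Mul(Mul(4, 16), Pow(-20724, -1)), Mul(36814, Pow(-9575, -1))) = Add(Mul(64, Rational(-1, 20724)), Mul(36814, Rational(-1, 9575))) = Add(Rational(-16, 5181), Rational(-36814, 9575)) = Rational(-190886534, 49608075)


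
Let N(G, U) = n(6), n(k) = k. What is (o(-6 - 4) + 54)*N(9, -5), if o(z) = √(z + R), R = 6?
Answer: 324 + 12*I ≈ 324.0 + 12.0*I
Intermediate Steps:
N(G, U) = 6
o(z) = √(6 + z) (o(z) = √(z + 6) = √(6 + z))
(o(-6 - 4) + 54)*N(9, -5) = (√(6 + (-6 - 4)) + 54)*6 = (√(6 - 10) + 54)*6 = (√(-4) + 54)*6 = (2*I + 54)*6 = (54 + 2*I)*6 = 324 + 12*I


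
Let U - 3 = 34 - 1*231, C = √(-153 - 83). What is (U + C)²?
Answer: 37400 - 776*I*√59 ≈ 37400.0 - 5960.6*I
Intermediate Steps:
C = 2*I*√59 (C = √(-236) = 2*I*√59 ≈ 15.362*I)
U = -194 (U = 3 + (34 - 1*231) = 3 + (34 - 231) = 3 - 197 = -194)
(U + C)² = (-194 + 2*I*√59)²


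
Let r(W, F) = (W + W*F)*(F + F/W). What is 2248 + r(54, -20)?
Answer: 23148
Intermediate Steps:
r(W, F) = (F + F/W)*(W + F*W) (r(W, F) = (W + F*W)*(F + F/W) = (F + F/W)*(W + F*W))
2248 + r(54, -20) = 2248 - 20*(1 - 20 + 54 - 20*54) = 2248 - 20*(1 - 20 + 54 - 1080) = 2248 - 20*(-1045) = 2248 + 20900 = 23148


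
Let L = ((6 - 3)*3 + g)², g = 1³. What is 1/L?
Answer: 1/100 ≈ 0.010000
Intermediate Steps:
g = 1
L = 100 (L = ((6 - 3)*3 + 1)² = (3*3 + 1)² = (9 + 1)² = 10² = 100)
1/L = 1/100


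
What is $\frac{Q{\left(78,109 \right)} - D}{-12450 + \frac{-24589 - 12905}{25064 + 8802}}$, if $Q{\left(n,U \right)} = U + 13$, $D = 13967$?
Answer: $\frac{78145795}{70278199} \approx 1.1119$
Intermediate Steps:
$Q{\left(n,U \right)} = 13 + U$
$\frac{Q{\left(78,109 \right)} - D}{-12450 + \frac{-24589 - 12905}{25064 + 8802}} = \frac{\left(13 + 109\right) - 13967}{-12450 + \frac{-24589 - 12905}{25064 + 8802}} = \frac{122 - 13967}{-12450 - \frac{37494}{33866}} = - \frac{13845}{-12450 - \frac{18747}{16933}} = - \frac{13845}{- \frac{210834597}{16933}} = \left(-13845\right) \left(- \frac{16933}{210834597}\right) = \frac{78145795}{70278199}$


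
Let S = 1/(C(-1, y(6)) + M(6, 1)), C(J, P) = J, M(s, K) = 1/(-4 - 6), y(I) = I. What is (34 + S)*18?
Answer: 6552/11 ≈ 595.64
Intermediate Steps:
M(s, K) = -1/10 (M(s, K) = 1/(-10) = -1/10)
S = -10/11 (S = 1/(-1 - 1/10) = 1/(-11/10) = -10/11 ≈ -0.90909)
(34 + S)*18 = (34 - 10/11)*18 = (364/11)*18 = 6552/11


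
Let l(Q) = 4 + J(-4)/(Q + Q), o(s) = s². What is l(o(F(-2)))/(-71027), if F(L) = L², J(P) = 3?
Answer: -131/2272864 ≈ -5.7637e-5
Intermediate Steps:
l(Q) = 4 + 3/(2*Q) (l(Q) = 4 + 3/(Q + Q) = 4 + 3/(2*Q))
l(o(F(-2)))/(-71027) = (4 + 3/(2*(((-2)²)²)))/(-71027) = (4 + 3/(2*(4²)))*(-1/71027) = (4 + (3/2)/16)*(-1/71027) = (4 + (3/2)*(1/16))*(-1/71027) = (4 + 3/32)*(-1/71027) = (131/32)*(-1/71027) = -131/2272864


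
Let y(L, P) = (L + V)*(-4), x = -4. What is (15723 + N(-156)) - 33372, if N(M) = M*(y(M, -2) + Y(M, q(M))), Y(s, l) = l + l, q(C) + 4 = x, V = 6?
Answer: -108753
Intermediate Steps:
q(C) = -8 (q(C) = -4 - 4 = -8)
Y(s, l) = 2*l
y(L, P) = -24 - 4*L (y(L, P) = (L + 6)*(-4) = (6 + L)*(-4) = -24 - 4*L)
N(M) = M*(-40 - 4*M) (N(M) = M*((-24 - 4*M) + 2*(-8)) = M*((-24 - 4*M) - 16) = M*(-40 - 4*M))
(15723 + N(-156)) - 33372 = (15723 - 4*(-156)*(10 - 156)) - 33372 = (15723 - 4*(-156)*(-146)) - 33372 = (15723 - 91104) - 33372 = -75381 - 33372 = -108753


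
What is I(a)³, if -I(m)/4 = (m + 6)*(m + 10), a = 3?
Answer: -102503232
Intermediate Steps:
I(m) = -4*(6 + m)*(10 + m) (I(m) = -4*(m + 6)*(m + 10) = -4*(6 + m)*(10 + m))
I(a)³ = (-240 - 64*3 - 4*3²)³ = (-240 - 192 - 4*9)³ = (-240 - 192 - 36)³ = (-468)³ = -102503232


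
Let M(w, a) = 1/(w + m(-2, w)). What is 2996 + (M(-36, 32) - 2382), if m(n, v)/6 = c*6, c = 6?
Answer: 110521/180 ≈ 614.01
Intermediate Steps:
m(n, v) = 216 (m(n, v) = 6*(6*6) = 6*36 = 216)
M(w, a) = 1/(216 + w) (M(w, a) = 1/(w + 216) = 1/(216 + w))
2996 + (M(-36, 32) - 2382) = 2996 + (1/(216 - 36) - 2382) = 2996 + (1/180 - 2382) = 2996 - 428759/180 = 110521/180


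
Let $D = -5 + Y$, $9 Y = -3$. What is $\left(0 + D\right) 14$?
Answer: $- \frac{224}{3} \approx -74.667$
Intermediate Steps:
$Y = - \frac{1}{3}$ ($Y = \frac{1}{9} \left(-3\right) = - \frac{1}{3} \approx -0.33333$)
$D = - \frac{16}{3}$ ($D = -5 - \frac{1}{3} = - \frac{16}{3} \approx -5.3333$)
$\left(0 + D\right) 14 = \left(0 - \frac{16}{3}\right) 14 = \left(- \frac{16}{3}\right) 14 = - \frac{224}{3}$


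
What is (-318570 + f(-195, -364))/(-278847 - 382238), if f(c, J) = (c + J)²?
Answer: 6089/661085 ≈ 0.0092106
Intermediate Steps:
f(c, J) = (J + c)²
(-318570 + f(-195, -364))/(-278847 - 382238) = (-318570 + (-364 - 195)²)/(-278847 - 382238) = (-318570 + (-559)²)/(-661085) = (-318570 + 312481)*(-1/661085) = -6089*(-1/661085) = 6089/661085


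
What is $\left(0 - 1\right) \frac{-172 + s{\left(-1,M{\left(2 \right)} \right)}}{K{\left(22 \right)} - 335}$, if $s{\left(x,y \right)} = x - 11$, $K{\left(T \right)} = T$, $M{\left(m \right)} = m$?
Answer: $- \frac{184}{313} \approx -0.58786$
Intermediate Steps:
$s{\left(x,y \right)} = -11 + x$
$\left(0 - 1\right) \frac{-172 + s{\left(-1,M{\left(2 \right)} \right)}}{K{\left(22 \right)} - 335} = \left(0 - 1\right) \frac{-172 - 12}{22 - 335} = \left(0 - 1\right) \frac{-172 - 12}{-313} = - \frac{\left(-184\right) \left(-1\right)}{313} = \left(-1\right) \frac{184}{313} = - \frac{184}{313}$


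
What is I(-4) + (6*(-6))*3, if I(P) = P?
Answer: -112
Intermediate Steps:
I(-4) + (6*(-6))*3 = -4 + (6*(-6))*3 = -4 - 36*3 = -4 - 108 = -112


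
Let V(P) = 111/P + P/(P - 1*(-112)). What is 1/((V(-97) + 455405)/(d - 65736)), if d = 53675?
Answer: -17548755/662603201 ≈ -0.026485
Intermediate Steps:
V(P) = 111/P + P/(112 + P) (V(P) = 111/P + P/(P + 112) = 111/P + P/(112 + P))
1/((V(-97) + 455405)/(d - 65736)) = 1/(((12432 + (-97)² + 111*(-97))/((-97)*(112 - 97)) + 455405)/(53675 - 65736)) = 1/((-1/97*(12432 + 9409 - 10767)/15 + 455405)/(-12061)) = 1/((-1/97*1/15*11074 + 455405)*(-1/12061)) = 1/((-11074/1455 + 455405)*(-1/12061)) = 1/((662603201/1455)*(-1/12061)) = 1/(-662603201/17548755) = -17548755/662603201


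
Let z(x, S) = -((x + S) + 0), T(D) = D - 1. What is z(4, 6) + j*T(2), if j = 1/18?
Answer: -179/18 ≈ -9.9444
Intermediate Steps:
j = 1/18 ≈ 0.055556
T(D) = -1 + D
z(x, S) = -S - x (z(x, S) = -((S + x) + 0) = -(S + x) = -S - x)
z(4, 6) + j*T(2) = (-1*6 - 1*4) + (-1 + 2)/18 = (-6 - 4) + (1/18)*1 = -10 + 1/18 = -179/18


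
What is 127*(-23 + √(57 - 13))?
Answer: -2921 + 254*√11 ≈ -2078.6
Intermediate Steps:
127*(-23 + √(57 - 13)) = 127*(-23 + √44) = 127*(-23 + 2*√11) = -2921 + 254*√11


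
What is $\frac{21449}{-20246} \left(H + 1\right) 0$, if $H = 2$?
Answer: $0$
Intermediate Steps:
$\frac{21449}{-20246} \left(H + 1\right) 0 = \frac{21449}{-20246} \left(2 + 1\right) 0 = 21449 \left(- \frac{1}{20246}\right) 3 \cdot 0 = \left(- \frac{21449}{20246}\right) 0 = 0$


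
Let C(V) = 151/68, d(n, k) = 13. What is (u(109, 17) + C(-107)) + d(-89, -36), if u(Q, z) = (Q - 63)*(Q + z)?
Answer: 395163/68 ≈ 5811.2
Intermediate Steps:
u(Q, z) = (-63 + Q)*(Q + z)
C(V) = 151/68 (C(V) = 151*(1/68) = 151/68)
(u(109, 17) + C(-107)) + d(-89, -36) = ((109² - 63*109 - 63*17 + 109*17) + 151/68) + 13 = ((11881 - 6867 - 1071 + 1853) + 151/68) + 13 = (5796 + 151/68) + 13 = 394279/68 + 13 = 395163/68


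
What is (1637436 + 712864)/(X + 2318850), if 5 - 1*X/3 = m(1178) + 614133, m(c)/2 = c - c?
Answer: 1175150/238233 ≈ 4.9328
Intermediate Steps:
m(c) = 0 (m(c) = 2*(c - c) = 2*0 = 0)
X = -1842384 (X = 15 - 3*(0 + 614133) = 15 - 3*614133 = 15 - 1842399 = -1842384)
(1637436 + 712864)/(X + 2318850) = (1637436 + 712864)/(-1842384 + 2318850) = 2350300/476466 = 2350300*(1/476466) = 1175150/238233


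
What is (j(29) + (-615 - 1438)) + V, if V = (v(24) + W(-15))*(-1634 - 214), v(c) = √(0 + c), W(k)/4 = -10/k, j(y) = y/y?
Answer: -6980 - 3696*√6 ≈ -16033.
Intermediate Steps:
j(y) = 1
W(k) = -40/k (W(k) = 4*(-10/k) = -40/k)
v(c) = √c
V = -4928 - 3696*√6 (V = (√24 - 40/(-15))*(-1634 - 214) = (2*√6 - 40*(-1/15))*(-1848) = (2*√6 + 8/3)*(-1848) = (8/3 + 2*√6)*(-1848) = -4928 - 3696*√6 ≈ -13981.)
(j(29) + (-615 - 1438)) + V = (1 + (-615 - 1438)) + (-4928 - 3696*√6) = (1 - 2053) + (-4928 - 3696*√6) = -2052 + (-4928 - 3696*√6) = -6980 - 3696*√6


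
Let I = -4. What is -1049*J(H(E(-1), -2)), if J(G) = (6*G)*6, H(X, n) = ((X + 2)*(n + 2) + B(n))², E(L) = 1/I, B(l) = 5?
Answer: -944100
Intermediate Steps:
E(L) = -¼ (E(L) = 1/(-4) = -¼)
H(X, n) = (5 + (2 + X)*(2 + n))² (H(X, n) = ((X + 2)*(n + 2) + 5)² = ((2 + X)*(2 + n) + 5)² = (5 + (2 + X)*(2 + n))²)
J(G) = 36*G
-1049*J(H(E(-1), -2)) = -37764*(9 + 2*(-¼) + 2*(-2) - ¼*(-2))² = -37764*(9 - ½ - 4 + ½)² = -37764*5² = -37764*25 = -1049*900 = -944100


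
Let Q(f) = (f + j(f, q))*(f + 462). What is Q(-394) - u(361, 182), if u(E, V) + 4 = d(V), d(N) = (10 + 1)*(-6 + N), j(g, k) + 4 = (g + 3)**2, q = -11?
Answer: 10366912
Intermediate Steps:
j(g, k) = -4 + (3 + g)**2 (j(g, k) = -4 + (g + 3)**2 = -4 + (3 + g)**2)
d(N) = -66 + 11*N (d(N) = 11*(-6 + N) = -66 + 11*N)
Q(f) = (462 + f)*(-4 + f + (3 + f)**2) (Q(f) = (f + (-4 + (3 + f)**2))*(f + 462) = (-4 + f + (3 + f)**2)*(462 + f) = (462 + f)*(-4 + f + (3 + f)**2))
u(E, V) = -70 + 11*V (u(E, V) = -4 + (-66 + 11*V) = -70 + 11*V)
Q(-394) - u(361, 182) = (2310 + (-394)**3 + 469*(-394)**2 + 3239*(-394)) - (-70 + 11*182) = (2310 - 61162984 + 469*155236 - 1276166) - (-70 + 2002) = (2310 - 61162984 + 72805684 - 1276166) - 1*1932 = 10368844 - 1932 = 10366912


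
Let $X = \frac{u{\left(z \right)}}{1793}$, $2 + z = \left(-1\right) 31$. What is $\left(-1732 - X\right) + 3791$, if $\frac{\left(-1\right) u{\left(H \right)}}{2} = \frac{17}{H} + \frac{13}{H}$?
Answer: $\frac{40609637}{19723} \approx 2059.0$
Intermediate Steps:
$z = -33$ ($z = -2 - 31 = -33$)
$u{\left(H \right)} = - \frac{60}{H}$ ($u{\left(H \right)} = - 2 \left(\frac{17}{H} + \frac{13}{H}\right) = - 2 \frac{30}{H} = - \frac{60}{H}$)
$X = \frac{20}{19723}$ ($X = \frac{\left(-60\right) \frac{1}{-33}}{1793} = \left(-60\right) \left(- \frac{1}{33}\right) \frac{1}{1793} = \frac{20}{11} \cdot \frac{1}{1793} = \frac{20}{19723} \approx 0.001014$)
$\left(-1732 - X\right) + 3791 = \left(-1732 - \frac{20}{19723}\right) + 3791 = - \frac{34160256}{19723} + 3791 = \frac{40609637}{19723}$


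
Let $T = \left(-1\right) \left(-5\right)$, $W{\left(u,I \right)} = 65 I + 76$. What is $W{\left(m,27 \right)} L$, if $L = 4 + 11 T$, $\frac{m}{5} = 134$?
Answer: $108029$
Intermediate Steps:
$m = 670$ ($m = 5 \cdot 134 = 670$)
$W{\left(u,I \right)} = 76 + 65 I$
$T = 5$
$L = 59$ ($L = 4 + 11 \cdot 5 = 4 + 55 = 59$)
$W{\left(m,27 \right)} L = \left(76 + 65 \cdot 27\right) 59 = \left(76 + 1755\right) 59 = 1831 \cdot 59 = 108029$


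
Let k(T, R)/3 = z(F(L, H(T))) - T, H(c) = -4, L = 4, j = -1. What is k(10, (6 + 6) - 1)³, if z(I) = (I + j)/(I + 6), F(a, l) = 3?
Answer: -681472/27 ≈ -25240.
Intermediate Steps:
z(I) = (-1 + I)/(6 + I) (z(I) = (I - 1)/(I + 6) = (-1 + I)/(6 + I))
k(T, R) = ⅔ - 3*T (k(T, R) = 3*((-1 + 3)/(6 + 3) - T) = 3*(2/9 - T) = ⅔ - 3*T)
k(10, (6 + 6) - 1)³ = (⅔ - 3*10)³ = (⅔ - 30)³ = (-88/3)³ = -681472/27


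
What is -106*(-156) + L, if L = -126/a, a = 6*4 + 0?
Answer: 66123/4 ≈ 16531.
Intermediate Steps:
a = 24 (a = 24 + 0 = 24)
L = -21/4 (L = -126/24 = -126*1/24 = -21/4 ≈ -5.2500)
-106*(-156) + L = -106*(-156) - 21/4 = 16536 - 21/4 = 66123/4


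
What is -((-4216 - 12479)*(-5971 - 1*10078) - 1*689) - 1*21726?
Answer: -267959092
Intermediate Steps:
-((-4216 - 12479)*(-5971 - 1*10078) - 1*689) - 1*21726 = -(-16695*(-5971 - 10078) - 689) - 21726 = -(-16695*(-16049) - 689) - 21726 = -(267938055 - 689) - 21726 = -1*267937366 - 21726 = -267937366 - 21726 = -267959092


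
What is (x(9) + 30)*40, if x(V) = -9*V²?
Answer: -27960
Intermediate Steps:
(x(9) + 30)*40 = (-9*9² + 30)*40 = (-9*81 + 30)*40 = (-729 + 30)*40 = -699*40 = -27960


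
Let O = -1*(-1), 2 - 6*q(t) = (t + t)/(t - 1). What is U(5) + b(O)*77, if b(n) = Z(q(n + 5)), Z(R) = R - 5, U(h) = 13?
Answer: -5657/15 ≈ -377.13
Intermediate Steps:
q(t) = 1/3 - t/(3*(-1 + t)) (q(t) = 1/3 - (t + t)/(6*(t - 1)) = 1/3 - 2*t/(6*(-1 + t)) = 1/3 - t/(3*(-1 + t)))
Z(R) = -5 + R
O = 1
b(n) = -5 - 1/(12 + 3*n) (b(n) = -5 - 1/(-3 + 3*(n + 5)) = -5 - 1/(-3 + 3*(5 + n)) = -5 - 1/(-3 + (15 + 3*n)) = -5 - 1/(12 + 3*n))
U(5) + b(O)*77 = 13 + ((-61 - 15*1)/(3*(4 + 1)))*77 = 13 + ((1/3)*(-61 - 15)/5)*77 = 13 + ((1/3)*(1/5)*(-76))*77 = 13 - 76/15*77 = 13 - 5852/15 = -5657/15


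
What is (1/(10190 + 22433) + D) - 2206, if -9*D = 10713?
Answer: -332395744/97869 ≈ -3396.3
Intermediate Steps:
D = -3571/3 (D = -⅑*10713 = -3571/3 ≈ -1190.3)
(1/(10190 + 22433) + D) - 2206 = (1/(10190 + 22433) - 3571/3) - 2206 = (1/32623 - 3571/3) - 2206 = -116496730/97869 - 2206 = -332395744/97869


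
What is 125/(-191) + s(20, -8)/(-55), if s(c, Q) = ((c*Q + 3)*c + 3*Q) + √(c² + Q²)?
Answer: 597449/10505 - 4*√29/55 ≈ 56.481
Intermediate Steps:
s(c, Q) = √(Q² + c²) + 3*Q + c*(3 + Q*c) (s(c, Q) = ((Q*c + 3)*c + 3*Q) + √(Q² + c²) = ((3 + Q*c)*c + 3*Q) + √(Q² + c²) = (c*(3 + Q*c) + 3*Q) + √(Q² + c²) = (3*Q + c*(3 + Q*c)) + √(Q² + c²) = √(Q² + c²) + 3*Q + c*(3 + Q*c))
125/(-191) + s(20, -8)/(-55) = 125/(-191) + (√((-8)² + 20²) + 3*(-8) + 3*20 - 8*20²)/(-55) = 125*(-1/191) + (√(64 + 400) - 24 + 60 - 8*400)*(-1/55) = -125/191 + (√464 - 24 + 60 - 3200)*(-1/55) = -125/191 + (4*√29 - 24 + 60 - 3200)*(-1/55) = -125/191 + (-3164 + 4*√29)*(-1/55) = -125/191 + (3164/55 - 4*√29/55) = 597449/10505 - 4*√29/55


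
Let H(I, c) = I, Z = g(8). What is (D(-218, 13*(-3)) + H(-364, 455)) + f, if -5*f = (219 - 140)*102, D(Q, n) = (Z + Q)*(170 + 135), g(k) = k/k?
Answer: -340803/5 ≈ -68161.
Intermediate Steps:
g(k) = 1
Z = 1
D(Q, n) = 305 + 305*Q (D(Q, n) = (1 + Q)*(170 + 135) = (1 + Q)*305 = 305 + 305*Q)
f = -8058/5 (f = -(219 - 140)*102/5 = -79*102/5 = -⅕*8058 = -8058/5 ≈ -1611.6)
(D(-218, 13*(-3)) + H(-364, 455)) + f = ((305 + 305*(-218)) - 364) - 8058/5 = ((305 - 66490) - 364) - 8058/5 = (-66185 - 364) - 8058/5 = -66549 - 8058/5 = -340803/5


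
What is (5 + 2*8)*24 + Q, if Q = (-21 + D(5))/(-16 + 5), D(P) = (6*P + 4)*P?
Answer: 5395/11 ≈ 490.45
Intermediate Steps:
D(P) = P*(4 + 6*P) (D(P) = (4 + 6*P)*P = P*(4 + 6*P))
Q = -149/11 (Q = (-21 + 2*5*(2 + 3*5))/(-16 + 5) = (-21 + 2*5*(2 + 15))/(-11) = (-21 + 2*5*17)*(-1/11) = (-21 + 170)*(-1/11) = 149*(-1/11) = -149/11 ≈ -13.545)
(5 + 2*8)*24 + Q = (5 + 2*8)*24 - 149/11 = (5 + 16)*24 - 149/11 = 21*24 - 149/11 = 504 - 149/11 = 5395/11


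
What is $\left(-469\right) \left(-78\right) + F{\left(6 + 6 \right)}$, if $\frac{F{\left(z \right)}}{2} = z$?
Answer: $36606$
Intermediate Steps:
$F{\left(z \right)} = 2 z$
$\left(-469\right) \left(-78\right) + F{\left(6 + 6 \right)} = \left(-469\right) \left(-78\right) + 2 \left(6 + 6\right) = 36582 + 2 \cdot 12 = 36582 + 24 = 36606$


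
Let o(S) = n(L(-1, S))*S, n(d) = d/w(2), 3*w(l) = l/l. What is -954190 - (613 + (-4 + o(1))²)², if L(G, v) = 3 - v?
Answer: -1334879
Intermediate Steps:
w(l) = ⅓ (w(l) = (l/l)/3 = (⅓)*1 = ⅓)
n(d) = 3*d (n(d) = d/(⅓) = d*3 = 3*d)
o(S) = S*(9 - 3*S) (o(S) = (3*(3 - S))*S = (9 - 3*S)*S = S*(9 - 3*S))
-954190 - (613 + (-4 + o(1))²)² = -954190 - (613 + (-4 + 3*1*(3 - 1*1))²)² = -954190 - (613 + (-4 + 3*1*(3 - 1))²)² = -954190 - (613 + (-4 + 3*1*2)²)² = -954190 - (613 + (-4 + 6)²)² = -954190 - (613 + 2²)² = -954190 - (613 + 4)² = -954190 - 1*617² = -954190 - 1*380689 = -954190 - 380689 = -1334879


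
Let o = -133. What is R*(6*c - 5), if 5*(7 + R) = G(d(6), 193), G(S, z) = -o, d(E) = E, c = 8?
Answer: 4214/5 ≈ 842.80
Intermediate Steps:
G(S, z) = 133 (G(S, z) = -1*(-133) = 133)
R = 98/5 (R = -7 + (⅕)*133 = -7 + 133/5 = 98/5 ≈ 19.600)
R*(6*c - 5) = 98*(6*8 - 5)/5 = 98*(48 - 5)/5 = (98/5)*43 = 4214/5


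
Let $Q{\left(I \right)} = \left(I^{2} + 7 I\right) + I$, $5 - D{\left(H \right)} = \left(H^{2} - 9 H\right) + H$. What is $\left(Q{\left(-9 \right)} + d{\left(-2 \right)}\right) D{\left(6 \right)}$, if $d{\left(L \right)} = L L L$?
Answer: $17$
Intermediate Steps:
$D{\left(H \right)} = 5 - H^{2} + 8 H$ ($D{\left(H \right)} = 5 - \left(\left(H^{2} - 9 H\right) + H\right) = 5 - \left(H^{2} - 8 H\right) = 5 - H^{2} + 8 H$)
$d{\left(L \right)} = L^{3}$ ($d{\left(L \right)} = L^{2} L = L^{3}$)
$Q{\left(I \right)} = I^{2} + 8 I$
$\left(Q{\left(-9 \right)} + d{\left(-2 \right)}\right) D{\left(6 \right)} = \left(- 9 \left(8 - 9\right) + \left(-2\right)^{3}\right) \left(5 - 6^{2} + 8 \cdot 6\right) = \left(\left(-9\right) \left(-1\right) - 8\right) \left(5 - 36 + 48\right) = \left(9 - 8\right) \left(5 - 36 + 48\right) = 1 \cdot 17 = 17$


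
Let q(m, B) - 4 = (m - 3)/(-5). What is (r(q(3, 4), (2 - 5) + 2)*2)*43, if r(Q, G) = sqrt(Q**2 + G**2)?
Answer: 86*sqrt(17) ≈ 354.59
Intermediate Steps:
q(m, B) = 23/5 - m/5 (q(m, B) = 4 + (m - 3)/(-5) = 4 + (-3 + m)*(-1/5) = 4 + (3/5 - m/5) = 23/5 - m/5)
r(Q, G) = sqrt(G**2 + Q**2)
(r(q(3, 4), (2 - 5) + 2)*2)*43 = (sqrt(((2 - 5) + 2)**2 + (23/5 - 1/5*3)**2)*2)*43 = (sqrt((-3 + 2)**2 + (23/5 - 3/5)**2)*2)*43 = (sqrt((-1)**2 + 4**2)*2)*43 = (sqrt(1 + 16)*2)*43 = (sqrt(17)*2)*43 = (2*sqrt(17))*43 = 86*sqrt(17)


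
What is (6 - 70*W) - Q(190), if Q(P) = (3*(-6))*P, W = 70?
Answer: -1474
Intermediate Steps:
Q(P) = -18*P
(6 - 70*W) - Q(190) = (6 - 70*70) - (-18)*190 = (6 - 4900) - 1*(-3420) = -4894 + 3420 = -1474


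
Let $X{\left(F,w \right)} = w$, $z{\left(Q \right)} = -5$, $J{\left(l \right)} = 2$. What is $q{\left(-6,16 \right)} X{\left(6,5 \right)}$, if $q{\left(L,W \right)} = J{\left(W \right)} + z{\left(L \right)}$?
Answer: $-15$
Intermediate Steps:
$q{\left(L,W \right)} = -3$ ($q{\left(L,W \right)} = 2 - 5 = -3$)
$q{\left(-6,16 \right)} X{\left(6,5 \right)} = \left(-3\right) 5 = -15$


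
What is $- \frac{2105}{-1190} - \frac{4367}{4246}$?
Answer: $\frac{17005}{22967} \approx 0.74041$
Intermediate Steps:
$- \frac{2105}{-1190} - \frac{4367}{4246} = \left(-2105\right) \left(- \frac{1}{1190}\right) - \frac{397}{386} = \frac{421}{238} - \frac{397}{386} = \frac{17005}{22967}$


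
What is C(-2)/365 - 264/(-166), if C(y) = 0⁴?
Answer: 132/83 ≈ 1.5904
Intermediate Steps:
C(y) = 0
C(-2)/365 - 264/(-166) = 0/365 - 264/(-166) = 0*(1/365) - 264*(-1/166) = 0 + 132/83 = 132/83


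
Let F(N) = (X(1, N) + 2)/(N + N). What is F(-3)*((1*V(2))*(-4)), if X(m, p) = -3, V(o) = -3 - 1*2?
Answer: 10/3 ≈ 3.3333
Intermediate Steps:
V(o) = -5 (V(o) = -3 - 2 = -5)
F(N) = -1/(2*N) (F(N) = (-3 + 2)/(N + N) = -1/(2*N))
F(-3)*((1*V(2))*(-4)) = (-1/2/(-3))*((1*(-5))*(-4)) = (-1/2*(-1/3))*(-5*(-4)) = (1/6)*20 = 10/3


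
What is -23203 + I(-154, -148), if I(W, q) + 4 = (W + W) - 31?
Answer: -23546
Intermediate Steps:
I(W, q) = -35 + 2*W (I(W, q) = -4 + ((W + W) - 31) = -4 + (2*W - 31) = -4 + (-31 + 2*W) = -35 + 2*W)
-23203 + I(-154, -148) = -23203 + (-35 + 2*(-154)) = -23203 + (-35 - 308) = -23203 - 343 = -23546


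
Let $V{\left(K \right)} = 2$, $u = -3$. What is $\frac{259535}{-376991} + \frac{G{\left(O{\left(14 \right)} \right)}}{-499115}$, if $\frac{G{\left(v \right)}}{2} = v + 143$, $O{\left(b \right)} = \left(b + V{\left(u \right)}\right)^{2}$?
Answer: $- \frac{129838650343}{188161862965} \approx -0.69004$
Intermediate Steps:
$O{\left(b \right)} = \left(2 + b\right)^{2}$ ($O{\left(b \right)} = \left(b + 2\right)^{2} = \left(2 + b\right)^{2}$)
$G{\left(v \right)} = 286 + 2 v$ ($G{\left(v \right)} = 2 \left(v + 143\right) = 2 \left(143 + v\right) = 286 + 2 v$)
$\frac{259535}{-376991} + \frac{G{\left(O{\left(14 \right)} \right)}}{-499115} = \frac{259535}{-376991} + \frac{286 + 2 \left(2 + 14\right)^{2}}{-499115} = 259535 \left(- \frac{1}{376991}\right) + \left(286 + 2 \cdot 16^{2}\right) \left(- \frac{1}{499115}\right) = - \frac{259535}{376991} + \left(286 + 2 \cdot 256\right) \left(- \frac{1}{499115}\right) = - \frac{259535}{376991} + \left(286 + 512\right) \left(- \frac{1}{499115}\right) = - \frac{259535}{376991} + 798 \left(- \frac{1}{499115}\right) = - \frac{259535}{376991} - \frac{798}{499115} = - \frac{129838650343}{188161862965}$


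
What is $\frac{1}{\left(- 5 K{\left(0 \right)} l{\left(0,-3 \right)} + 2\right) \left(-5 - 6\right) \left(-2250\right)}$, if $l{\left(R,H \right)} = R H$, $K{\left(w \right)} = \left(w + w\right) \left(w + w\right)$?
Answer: $\frac{1}{49500} \approx 2.0202 \cdot 10^{-5}$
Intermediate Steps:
$K{\left(w \right)} = 4 w^{2}$ ($K{\left(w \right)} = 2 w 2 w = 4 w^{2}$)
$l{\left(R,H \right)} = H R$
$\frac{1}{\left(- 5 K{\left(0 \right)} l{\left(0,-3 \right)} + 2\right) \left(-5 - 6\right) \left(-2250\right)} = \frac{1}{\left(- 5 \cdot 4 \cdot 0^{2} \left(\left(-3\right) 0\right) + 2\right) \left(-5 - 6\right) \left(-2250\right)} = \frac{1}{\left(- 5 \cdot 4 \cdot 0 \cdot 0 + 2\right) \left(-11\right) \left(-2250\right)} = \frac{1}{\left(\left(-5\right) 0 \cdot 0 + 2\right) \left(-11\right) \left(-2250\right)} = \frac{1}{\left(0 \cdot 0 + 2\right) \left(-11\right) \left(-2250\right)} = \frac{1}{\left(0 + 2\right) \left(-11\right) \left(-2250\right)} = \frac{1}{2 \left(-11\right) \left(-2250\right)} = \frac{1}{\left(-22\right) \left(-2250\right)} = \frac{1}{49500}$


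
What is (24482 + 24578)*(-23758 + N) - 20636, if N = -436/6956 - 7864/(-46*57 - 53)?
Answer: -1084291064509488/930365 ≈ -1.1654e+9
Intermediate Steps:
N = 13383921/4651825 (N = -436*1/6956 - 7864/(-2622 - 53) = -109/1739 - 7864/(-2675) = -109/1739 - 7864*(-1/2675) = -109/1739 + 7864/2675 = 13383921/4651825 ≈ 2.8771)
(24482 + 24578)*(-23758 + N) - 20636 = (24482 + 24578)*(-23758 + 13383921/4651825) - 20636 = 49060*(-110504674429/4651825) - 20636 = -1084271865497348/930365 - 20636 = -1084291064509488/930365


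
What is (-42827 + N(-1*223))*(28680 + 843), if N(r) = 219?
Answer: -1257915984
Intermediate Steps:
(-42827 + N(-1*223))*(28680 + 843) = (-42827 + 219)*(28680 + 843) = -42608*29523 = -1257915984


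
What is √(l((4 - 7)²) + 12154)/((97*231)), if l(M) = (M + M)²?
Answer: √12478/22407 ≈ 0.0049853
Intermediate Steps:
l(M) = 4*M² (l(M) = (2*M)² = 4*M²)
√(l((4 - 7)²) + 12154)/((97*231)) = √(4*((4 - 7)²)² + 12154)/((97*231)) = √(4*((-3)²)² + 12154)/22407 = √(4*9² + 12154)*(1/22407) = √(4*81 + 12154)*(1/22407) = √(324 + 12154)*(1/22407) = √12478*(1/22407) = √12478/22407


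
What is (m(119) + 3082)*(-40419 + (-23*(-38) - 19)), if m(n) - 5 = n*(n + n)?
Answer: -1242665676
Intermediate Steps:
m(n) = 5 + 2*n**2 (m(n) = 5 + n*(n + n) = 5 + n*(2*n) = 5 + 2*n**2)
(m(119) + 3082)*(-40419 + (-23*(-38) - 19)) = ((5 + 2*119**2) + 3082)*(-40419 + (-23*(-38) - 19)) = ((5 + 2*14161) + 3082)*(-40419 + (874 - 19)) = ((5 + 28322) + 3082)*(-40419 + 855) = (28327 + 3082)*(-39564) = 31409*(-39564) = -1242665676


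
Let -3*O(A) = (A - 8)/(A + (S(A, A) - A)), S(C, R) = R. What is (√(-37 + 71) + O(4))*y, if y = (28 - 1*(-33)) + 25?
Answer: 86/3 + 86*√34 ≈ 530.13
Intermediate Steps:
y = 86 (y = (28 + 33) + 25 = 61 + 25 = 86)
O(A) = -(-8 + A)/(3*A) (O(A) = -(A - 8)/(3*(A + (A - A))) = -(-8 + A)/(3*(A + 0)) = -(-8 + A)/(3*A))
(√(-37 + 71) + O(4))*y = (√(-37 + 71) + (⅓)*(8 - 1*4)/4)*86 = (√34 + (⅓)*(¼)*(8 - 4))*86 = (√34 + (⅓)*(¼)*4)*86 = (√34 + ⅓)*86 = (⅓ + √34)*86 = 86/3 + 86*√34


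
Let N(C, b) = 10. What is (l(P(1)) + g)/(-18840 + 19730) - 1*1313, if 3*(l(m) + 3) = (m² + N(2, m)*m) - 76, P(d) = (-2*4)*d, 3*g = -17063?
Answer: -1761437/1335 ≈ -1319.4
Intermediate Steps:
g = -17063/3 (g = (⅓)*(-17063) = -17063/3 ≈ -5687.7)
P(d) = -8*d
l(m) = -85/3 + m²/3 + 10*m/3 (l(m) = -3 + ((m² + 10*m) - 76)/3 = -3 + (-76 + m² + 10*m)/3 = -3 + (-76/3 + m²/3 + 10*m/3) = -85/3 + m²/3 + 10*m/3)
(l(P(1)) + g)/(-18840 + 19730) - 1*1313 = ((-85/3 + (-8*1)²/3 + 10*(-8*1)/3) - 17063/3)/(-18840 + 19730) - 1*1313 = ((-85/3 + (⅓)*(-8)² + (10/3)*(-8)) - 17063/3)/890 - 1313 = ((-85/3 + (⅓)*64 - 80/3) - 17063/3)*(1/890) - 1313 = ((-85/3 + 64/3 - 80/3) - 17063/3)*(1/890) - 1313 = (-101/3 - 17063/3)*(1/890) - 1313 = -17164/3*1/890 - 1313 = -8582/1335 - 1313 = -1761437/1335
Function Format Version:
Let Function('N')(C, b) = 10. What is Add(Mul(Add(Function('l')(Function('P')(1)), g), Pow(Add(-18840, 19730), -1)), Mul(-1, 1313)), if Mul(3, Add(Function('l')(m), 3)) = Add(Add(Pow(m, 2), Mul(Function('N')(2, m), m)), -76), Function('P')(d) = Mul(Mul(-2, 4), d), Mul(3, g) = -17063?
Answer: Rational(-1761437, 1335) ≈ -1319.4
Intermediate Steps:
g = Rational(-17063, 3) (g = Mul(Rational(1, 3), -17063) = Rational(-17063, 3) ≈ -5687.7)
Function('P')(d) = Mul(-8, d)
Function('l')(m) = Add(Rational(-85, 3), Mul(Rational(1, 3), Pow(m, 2)), Mul(Rational(10, 3), m)) (Function('l')(m) = Add(-3, Mul(Rational(1, 3), Add(Add(Pow(m, 2), Mul(10, m)), -76))) = Add(-3, Mul(Rational(1, 3), Add(-76, Pow(m, 2), Mul(10, m)))) = Add(-3, Add(Rational(-76, 3), Mul(Rational(1, 3), Pow(m, 2)), Mul(Rational(10, 3), m))) = Add(Rational(-85, 3), Mul(Rational(1, 3), Pow(m, 2)), Mul(Rational(10, 3), m)))
Add(Mul(Add(Function('l')(Function('P')(1)), g), Pow(Add(-18840, 19730), -1)), Mul(-1, 1313)) = Add(Mul(Add(Add(Rational(-85, 3), Mul(Rational(1, 3), Pow(Mul(-8, 1), 2)), Mul(Rational(10, 3), Mul(-8, 1))), Rational(-17063, 3)), Pow(Add(-18840, 19730), -1)), Mul(-1, 1313)) = Add(Mul(Add(Add(Rational(-85, 3), Mul(Rational(1, 3), Pow(-8, 2)), Mul(Rational(10, 3), -8)), Rational(-17063, 3)), Pow(890, -1)), -1313) = Add(Mul(Add(Add(Rational(-85, 3), Mul(Rational(1, 3), 64), Rational(-80, 3)), Rational(-17063, 3)), Rational(1, 890)), -1313) = Add(Mul(Add(Add(Rational(-85, 3), Rational(64, 3), Rational(-80, 3)), Rational(-17063, 3)), Rational(1, 890)), -1313) = Add(Mul(Add(Rational(-101, 3), Rational(-17063, 3)), Rational(1, 890)), -1313) = Add(Mul(Rational(-17164, 3), Rational(1, 890)), -1313) = Add(Rational(-8582, 1335), -1313) = Rational(-1761437, 1335)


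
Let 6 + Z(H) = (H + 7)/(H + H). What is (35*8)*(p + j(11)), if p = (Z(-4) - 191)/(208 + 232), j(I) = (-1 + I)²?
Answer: 2452947/88 ≈ 27874.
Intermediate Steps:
Z(H) = -6 + (7 + H)/(2*H) (Z(H) = -6 + (H + 7)/(H + H) = -6 + (7 + H)/((2*H)) = -6 + (7 + H)*(1/(2*H)) = -6 + (7 + H)/(2*H))
p = -1579/3520 (p = ((½)*(7 - 11*(-4))/(-4) - 191)/(208 + 232) = ((½)*(-¼)*(7 + 44) - 191)/440 = ((½)*(-¼)*51 - 191)*(1/440) = (-51/8 - 191)*(1/440) = -1579/8*1/440 = -1579/3520 ≈ -0.44858)
(35*8)*(p + j(11)) = (35*8)*(-1579/3520 + (-1 + 11)²) = 280*(-1579/3520 + 10²) = 280*(-1579/3520 + 100) = 280*(350421/3520) = 2452947/88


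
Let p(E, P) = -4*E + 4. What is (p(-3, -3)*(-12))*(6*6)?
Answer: -6912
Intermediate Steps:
p(E, P) = 4 - 4*E
(p(-3, -3)*(-12))*(6*6) = ((4 - 4*(-3))*(-12))*(6*6) = ((4 + 12)*(-12))*36 = (16*(-12))*36 = -192*36 = -6912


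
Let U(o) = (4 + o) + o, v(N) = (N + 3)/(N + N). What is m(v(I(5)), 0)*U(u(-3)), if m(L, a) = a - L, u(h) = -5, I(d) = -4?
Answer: ¾ ≈ 0.75000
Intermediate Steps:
v(N) = (3 + N)/(2*N) (v(N) = (3 + N)/((2*N)) = (3 + N)*(1/(2*N)) = (3 + N)/(2*N))
U(o) = 4 + 2*o
m(v(I(5)), 0)*U(u(-3)) = (0 - (3 - 4)/(2*(-4)))*(4 + 2*(-5)) = (0 - (-1)*(-1)/(2*4))*(4 - 10) = (0 - 1*⅛)*(-6) = (0 - ⅛)*(-6) = -⅛*(-6) = ¾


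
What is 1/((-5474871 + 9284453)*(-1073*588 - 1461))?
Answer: -1/2409122513070 ≈ -4.1509e-13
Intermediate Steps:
1/((-5474871 + 9284453)*(-1073*588 - 1461)) = 1/(3809582*(-630924 - 1461)) = (1/3809582)/(-632385) = (1/3809582)*(-1/632385) = -1/2409122513070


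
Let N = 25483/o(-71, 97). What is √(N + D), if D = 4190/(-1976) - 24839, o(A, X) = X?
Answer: I*√56435338606985/47918 ≈ 156.77*I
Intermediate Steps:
D = -24543027/988 (D = 4190*(-1/1976) - 24839 = -2095/988 - 24839 = -24543027/988 ≈ -24841.)
N = 25483/97 ≈ 262.71
√(N + D) = √(25483/97 - 24543027/988) = √(-2355496415/95836) = I*√56435338606985/47918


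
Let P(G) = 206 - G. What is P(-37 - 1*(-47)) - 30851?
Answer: -30655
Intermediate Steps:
P(-37 - 1*(-47)) - 30851 = (206 - (-37 - 1*(-47))) - 30851 = (206 - (-37 + 47)) - 30851 = (206 - 1*10) - 30851 = (206 - 10) - 30851 = 196 - 30851 = -30655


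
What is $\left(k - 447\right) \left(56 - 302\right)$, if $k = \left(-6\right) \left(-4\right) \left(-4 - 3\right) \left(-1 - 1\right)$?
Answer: $27306$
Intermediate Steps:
$k = 336$ ($k = 24 \left(\left(-7\right) \left(-2\right)\right) = 24 \cdot 14 = 336$)
$\left(k - 447\right) \left(56 - 302\right) = \left(336 - 447\right) \left(56 - 302\right) = \left(-111\right) \left(-246\right) = 27306$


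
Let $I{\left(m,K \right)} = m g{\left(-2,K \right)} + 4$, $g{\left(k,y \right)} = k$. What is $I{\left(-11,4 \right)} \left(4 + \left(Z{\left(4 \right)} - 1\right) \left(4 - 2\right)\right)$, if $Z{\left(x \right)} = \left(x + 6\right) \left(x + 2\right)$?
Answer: $3172$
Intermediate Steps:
$Z{\left(x \right)} = \left(2 + x\right) \left(6 + x\right)$ ($Z{\left(x \right)} = \left(6 + x\right) \left(2 + x\right) = \left(2 + x\right) \left(6 + x\right)$)
$I{\left(m,K \right)} = 4 - 2 m$ ($I{\left(m,K \right)} = m \left(-2\right) + 4 = - 2 m + 4 = 4 - 2 m$)
$I{\left(-11,4 \right)} \left(4 + \left(Z{\left(4 \right)} - 1\right) \left(4 - 2\right)\right) = \left(4 - -22\right) \left(4 + \left(\left(12 + 4^{2} + 8 \cdot 4\right) - 1\right) \left(4 - 2\right)\right) = \left(4 + 22\right) \left(4 + \left(\left(12 + 16 + 32\right) - 1\right) 2\right) = 26 \left(4 + \left(60 - 1\right) 2\right) = 26 \left(4 + 59 \cdot 2\right) = 26 \left(4 + 118\right) = 26 \cdot 122 = 3172$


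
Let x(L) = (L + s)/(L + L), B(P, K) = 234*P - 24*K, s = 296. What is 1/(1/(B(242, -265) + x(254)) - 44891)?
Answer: -15999227/718221299003 ≈ -2.2276e-5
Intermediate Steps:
B(P, K) = -24*K + 234*P
x(L) = (296 + L)/(2*L) (x(L) = (L + 296)/(L + L) = (296 + L)/((2*L)) = (296 + L)*(1/(2*L)) = (296 + L)/(2*L))
1/(1/(B(242, -265) + x(254)) - 44891) = 1/(1/((-24*(-265) + 234*242) + (½)*(296 + 254)/254) - 44891) = 1/(1/((6360 + 56628) + (½)*(1/254)*550) - 44891) = 1/(1/(62988 + 275/254) - 44891) = 1/(1/(15999227/254) - 44891) = 1/(254/15999227 - 44891) = 1/(-718221299003/15999227) = -15999227/718221299003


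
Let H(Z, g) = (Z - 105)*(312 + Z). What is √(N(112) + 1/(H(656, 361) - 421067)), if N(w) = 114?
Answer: √1437712776815/112301 ≈ 10.677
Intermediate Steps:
H(Z, g) = (-105 + Z)*(312 + Z)
√(N(112) + 1/(H(656, 361) - 421067)) = √(114 + 1/((-32760 + 656² + 207*656) - 421067)) = √(114 + 1/((-32760 + 430336 + 135792) - 421067)) = √(114 + 1/(533368 - 421067)) = √(114 + 1/112301) = √(12802315/112301) = √1437712776815/112301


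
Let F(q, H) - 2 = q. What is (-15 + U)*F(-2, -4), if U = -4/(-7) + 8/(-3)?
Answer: 0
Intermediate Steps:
F(q, H) = 2 + q
U = -44/21 (U = -4*(-⅐) + 8*(-⅓) = 4/7 - 8/3 = -44/21 ≈ -2.0952)
(-15 + U)*F(-2, -4) = (-15 - 44/21)*(2 - 2) = -359/21*0 = 0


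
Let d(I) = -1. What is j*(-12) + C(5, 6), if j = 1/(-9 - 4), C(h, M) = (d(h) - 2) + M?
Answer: 51/13 ≈ 3.9231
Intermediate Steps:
C(h, M) = -3 + M (C(h, M) = (-1 - 2) + M = -3 + M)
j = -1/13 (j = 1/(-13) = -1/13 ≈ -0.076923)
j*(-12) + C(5, 6) = -1/13*(-12) + (-3 + 6) = 12/13 + 3 = 51/13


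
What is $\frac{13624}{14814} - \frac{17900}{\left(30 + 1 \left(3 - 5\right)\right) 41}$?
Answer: $- \frac{31191281}{2125809} \approx -14.673$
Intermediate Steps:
$\frac{13624}{14814} - \frac{17900}{\left(30 + 1 \left(3 - 5\right)\right) 41} = 13624 \cdot \frac{1}{14814} - \frac{17900}{\left(30 + 1 \left(-2\right)\right) 41} = \frac{6812}{7407} - \frac{17900}{\left(30 - 2\right) 41} = \frac{6812}{7407} - \frac{17900}{28 \cdot 41} = \frac{6812}{7407} - \frac{17900}{1148} = \frac{6812}{7407} - \frac{4475}{287} = - \frac{31191281}{2125809}$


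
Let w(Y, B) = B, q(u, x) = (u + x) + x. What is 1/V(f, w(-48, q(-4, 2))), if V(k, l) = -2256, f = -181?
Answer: -1/2256 ≈ -0.00044326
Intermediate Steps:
q(u, x) = u + 2*x
1/V(f, w(-48, q(-4, 2))) = 1/(-2256) = -1/2256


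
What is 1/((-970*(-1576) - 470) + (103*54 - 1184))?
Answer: 1/1532628 ≈ 6.5247e-7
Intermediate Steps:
1/((-970*(-1576) - 470) + (103*54 - 1184)) = 1/((1528720 - 470) + (5562 - 1184)) = 1/(1528250 + 4378) = 1/1532628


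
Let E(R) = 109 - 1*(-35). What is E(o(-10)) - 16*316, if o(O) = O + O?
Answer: -4912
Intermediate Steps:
o(O) = 2*O
E(R) = 144 (E(R) = 109 + 35 = 144)
E(o(-10)) - 16*316 = 144 - 16*316 = 144 - 1*5056 = 144 - 5056 = -4912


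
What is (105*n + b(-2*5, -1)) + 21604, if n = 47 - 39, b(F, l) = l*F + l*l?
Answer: 22455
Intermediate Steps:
b(F, l) = l**2 + F*l (b(F, l) = F*l + l**2 = l**2 + F*l)
n = 8
(105*n + b(-2*5, -1)) + 21604 = (105*8 - (-2*5 - 1)) + 21604 = (840 - (-10 - 1)) + 21604 = (840 - 1*(-11)) + 21604 = (840 + 11) + 21604 = 851 + 21604 = 22455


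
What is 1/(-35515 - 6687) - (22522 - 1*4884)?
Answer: -744358877/42202 ≈ -17638.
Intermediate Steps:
1/(-35515 - 6687) - (22522 - 1*4884) = 1/(-42202) - (22522 - 4884) = -1/42202 - 1*17638 = -1/42202 - 17638 = -744358877/42202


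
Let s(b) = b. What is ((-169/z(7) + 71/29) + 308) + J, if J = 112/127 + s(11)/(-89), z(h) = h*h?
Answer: 4943067929/16061563 ≈ 307.76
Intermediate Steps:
z(h) = h**2
J = 8571/11303 (J = 112/127 + 11/(-89) = 112*(1/127) + 11*(-1/89) = 112/127 - 11/89 = 8571/11303 ≈ 0.75829)
((-169/z(7) + 71/29) + 308) + J = ((-169/(7**2) + 71/29) + 308) + 8571/11303 = ((-169/49 + 71*(1/29)) + 308) + 8571/11303 = ((-169*1/49 + 71/29) + 308) + 8571/11303 = ((-169/49 + 71/29) + 308) + 8571/11303 = (-1422/1421 + 308) + 8571/11303 = 436246/1421 + 8571/11303 = 4943067929/16061563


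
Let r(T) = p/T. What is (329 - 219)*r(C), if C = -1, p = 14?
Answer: -1540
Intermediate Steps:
r(T) = 14/T
(329 - 219)*r(C) = (329 - 219)*(14/(-1)) = 110*(14*(-1)) = 110*(-14) = -1540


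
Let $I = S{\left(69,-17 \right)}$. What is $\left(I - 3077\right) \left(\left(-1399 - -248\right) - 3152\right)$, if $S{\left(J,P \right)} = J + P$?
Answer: $13016575$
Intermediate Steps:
$I = 52$ ($I = 69 - 17 = 52$)
$\left(I - 3077\right) \left(\left(-1399 - -248\right) - 3152\right) = \left(52 - 3077\right) \left(\left(-1399 - -248\right) - 3152\right) = - 3025 \left(\left(-1399 + 248\right) - 3152\right) = - 3025 \left(-1151 - 3152\right) = \left(-3025\right) \left(-4303\right) = 13016575$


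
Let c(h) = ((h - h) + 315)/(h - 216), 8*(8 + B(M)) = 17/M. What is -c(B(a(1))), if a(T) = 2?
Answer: 1680/1189 ≈ 1.4130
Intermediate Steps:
B(M) = -8 + 17/(8*M) (B(M) = -8 + (17/M)/8 = -8 + 17/(8*M))
c(h) = 315/(-216 + h) (c(h) = (0 + 315)/(-216 + h) = 315/(-216 + h))
-c(B(a(1))) = -315/(-216 + (-8 + (17/8)/2)) = -315/(-216 + (-8 + (17/8)*(½))) = -315/(-216 + (-8 + 17/16)) = -315/(-216 - 111/16) = -315/(-3567/16) = -315*(-16)/3567 = -1*(-1680/1189) = 1680/1189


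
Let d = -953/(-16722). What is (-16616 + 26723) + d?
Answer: 169010207/16722 ≈ 10107.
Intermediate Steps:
d = 953/16722 (d = -953*(-1/16722) = 953/16722 ≈ 0.056991)
(-16616 + 26723) + d = (-16616 + 26723) + 953/16722 = 10107 + 953/16722 = 169010207/16722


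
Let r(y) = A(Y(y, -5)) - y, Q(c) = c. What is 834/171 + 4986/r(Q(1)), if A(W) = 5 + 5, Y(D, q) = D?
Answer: 31856/57 ≈ 558.88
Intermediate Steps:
A(W) = 10
r(y) = 10 - y
834/171 + 4986/r(Q(1)) = 834/171 + 4986/(10 - 1*1) = 834*(1/171) + 4986/(10 - 1) = 278/57 + 4986/9 = 278/57 + 4986*(1/9) = 278/57 + 554 = 31856/57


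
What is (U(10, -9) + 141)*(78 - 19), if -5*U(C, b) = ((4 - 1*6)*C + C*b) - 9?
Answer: 48616/5 ≈ 9723.2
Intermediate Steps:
U(C, b) = 9/5 + 2*C/5 - C*b/5 (U(C, b) = -(((4 - 1*6)*C + C*b) - 9)/5 = -(((4 - 6)*C + C*b) - 9)/5 = -((-2*C + C*b) - 9)/5 = -(-9 - 2*C + C*b)/5 = 9/5 + 2*C/5 - C*b/5)
(U(10, -9) + 141)*(78 - 19) = ((9/5 + (⅖)*10 - ⅕*10*(-9)) + 141)*(78 - 19) = ((9/5 + 4 + 18) + 141)*59 = (119/5 + 141)*59 = (824/5)*59 = 48616/5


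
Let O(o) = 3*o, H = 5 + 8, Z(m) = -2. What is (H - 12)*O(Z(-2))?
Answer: -6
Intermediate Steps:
H = 13
(H - 12)*O(Z(-2)) = (13 - 12)*(3*(-2)) = 1*(-6) = -6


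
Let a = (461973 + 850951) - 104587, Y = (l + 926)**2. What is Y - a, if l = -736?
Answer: -1172237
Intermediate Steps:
Y = 36100 (Y = (-736 + 926)**2 = 190**2 = 36100)
a = 1208337 (a = 1312924 - 104587 = 1208337)
Y - a = 36100 - 1*1208337 = 36100 - 1208337 = -1172237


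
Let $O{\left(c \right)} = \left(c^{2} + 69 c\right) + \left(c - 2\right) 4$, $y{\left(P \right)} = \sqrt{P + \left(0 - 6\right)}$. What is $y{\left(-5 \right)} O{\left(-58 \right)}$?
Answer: $- 878 i \sqrt{11} \approx - 2912.0 i$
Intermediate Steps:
$y{\left(P \right)} = \sqrt{-6 + P}$ ($y{\left(P \right)} = \sqrt{P + \left(0 - 6\right)} = \sqrt{P - 6} = \sqrt{-6 + P}$)
$O{\left(c \right)} = -8 + c^{2} + 73 c$ ($O{\left(c \right)} = \left(c^{2} + 69 c\right) + \left(-2 + c\right) 4 = \left(c^{2} + 69 c\right) + \left(-8 + 4 c\right) = -8 + c^{2} + 73 c$)
$y{\left(-5 \right)} O{\left(-58 \right)} = \sqrt{-6 - 5} \left(-8 + \left(-58\right)^{2} + 73 \left(-58\right)\right) = \sqrt{-11} \left(-8 + 3364 - 4234\right) = i \sqrt{11} \left(-878\right) = - 878 i \sqrt{11}$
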